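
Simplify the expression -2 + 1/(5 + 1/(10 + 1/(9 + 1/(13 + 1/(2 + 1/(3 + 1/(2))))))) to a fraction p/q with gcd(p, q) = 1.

-181427/100576

Build up convergents one term at a time:
a_0 = -2: -2/1
a_1 = 5: -9/5
a_2 = 10: -92/51
a_3 = 9: -837/464
a_4 = 13: -10973/6083
a_5 = 2: -22783/12630
a_6 = 3: -79322/43973
a_7 = 2: -181427/100576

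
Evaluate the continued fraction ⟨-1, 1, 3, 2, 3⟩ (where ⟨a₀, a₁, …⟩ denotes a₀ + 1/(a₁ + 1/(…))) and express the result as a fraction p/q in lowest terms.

-7/31

Build up convergents one term at a time:
a_0 = -1: -1/1
a_1 = 1: 0/1
a_2 = 3: -1/4
a_3 = 2: -2/9
a_4 = 3: -7/31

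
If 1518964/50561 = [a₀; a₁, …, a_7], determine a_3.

2

⌊1518964/50561⌋ = 30, remainder 2134
⌊50561/2134⌋ = 23, remainder 1479
⌊2134/1479⌋ = 1, remainder 655
⌊1479/655⌋ = 2, remainder 169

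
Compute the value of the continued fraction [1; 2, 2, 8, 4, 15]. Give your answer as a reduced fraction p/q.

Work from the innermost term outward:
Start with 15.
4 + 1/(15/1) = 4 + 1/15 = 61/15
8 + 1/(61/15) = 8 + 15/61 = 503/61
2 + 1/(503/61) = 2 + 61/503 = 1067/503
2 + 1/(1067/503) = 2 + 503/1067 = 2637/1067
1 + 1/(2637/1067) = 1 + 1067/2637 = 3704/2637

3704/2637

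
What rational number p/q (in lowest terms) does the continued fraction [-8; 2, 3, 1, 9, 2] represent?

a_0 = -8: -8/1
a_1 = 2: -15/2
a_2 = 3: -53/7
a_3 = 1: -68/9
a_4 = 9: -665/88
a_5 = 2: -1398/185

-1398/185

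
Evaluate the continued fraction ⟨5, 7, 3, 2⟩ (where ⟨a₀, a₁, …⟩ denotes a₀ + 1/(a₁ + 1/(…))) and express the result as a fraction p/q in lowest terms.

Start with 2.
3 + 1/(2/1) = 3 + 1/2 = 7/2
7 + 1/(7/2) = 7 + 2/7 = 51/7
5 + 1/(51/7) = 5 + 7/51 = 262/51

262/51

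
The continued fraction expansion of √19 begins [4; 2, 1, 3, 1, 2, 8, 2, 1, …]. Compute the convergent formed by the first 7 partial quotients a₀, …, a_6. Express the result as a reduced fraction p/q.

Start with 8.
2 + 1/(8/1) = 2 + 1/8 = 17/8
1 + 1/(17/8) = 1 + 8/17 = 25/17
3 + 1/(25/17) = 3 + 17/25 = 92/25
1 + 1/(92/25) = 1 + 25/92 = 117/92
2 + 1/(117/92) = 2 + 92/117 = 326/117
4 + 1/(326/117) = 4 + 117/326 = 1421/326

1421/326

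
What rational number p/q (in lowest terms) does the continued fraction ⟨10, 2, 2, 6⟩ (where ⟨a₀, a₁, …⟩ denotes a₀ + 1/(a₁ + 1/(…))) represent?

Work from the innermost term outward:
Start with 6.
2 + 1/(6/1) = 2 + 1/6 = 13/6
2 + 1/(13/6) = 2 + 6/13 = 32/13
10 + 1/(32/13) = 10 + 13/32 = 333/32

333/32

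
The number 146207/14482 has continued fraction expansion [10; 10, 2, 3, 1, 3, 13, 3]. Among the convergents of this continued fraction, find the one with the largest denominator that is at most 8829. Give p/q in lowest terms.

List convergents until the denominator exceeds the bound:
a_0 = 10: 10/1  (≤ bound)
a_1 = 10: 101/10  (≤ bound)
a_2 = 2: 212/21  (≤ bound)
a_3 = 3: 737/73  (≤ bound)
a_4 = 1: 949/94  (≤ bound)
a_5 = 3: 3584/355  (≤ bound)
a_6 = 13: 47541/4709  (≤ bound)
a_7 = 3: 146207/14482  (> 8829, stop)

47541/4709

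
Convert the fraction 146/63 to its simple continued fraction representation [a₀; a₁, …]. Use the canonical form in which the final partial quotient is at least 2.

⌊146/63⌋ = 2, remainder 20
⌊63/20⌋ = 3, remainder 3
⌊20/3⌋ = 6, remainder 2
⌊3/2⌋ = 1, remainder 1
⌊2/1⌋ = 2, remainder 0

[2; 3, 6, 1, 2]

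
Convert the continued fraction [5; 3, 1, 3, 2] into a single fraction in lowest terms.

Start with 2.
3 + 1/(2/1) = 3 + 1/2 = 7/2
1 + 1/(7/2) = 1 + 2/7 = 9/7
3 + 1/(9/7) = 3 + 7/9 = 34/9
5 + 1/(34/9) = 5 + 9/34 = 179/34

179/34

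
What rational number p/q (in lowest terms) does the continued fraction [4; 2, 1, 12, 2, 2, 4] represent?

3747/863

a_0 = 4: 4/1
a_1 = 2: 9/2
a_2 = 1: 13/3
a_3 = 12: 165/38
a_4 = 2: 343/79
a_5 = 2: 851/196
a_6 = 4: 3747/863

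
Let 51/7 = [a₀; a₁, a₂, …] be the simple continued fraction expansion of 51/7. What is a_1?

Run the Euclidean algorithm, recording each quotient:
51 = 7·7 + 2, so a_0 = 7
7 = 3·2 + 1, so a_1 = 3

3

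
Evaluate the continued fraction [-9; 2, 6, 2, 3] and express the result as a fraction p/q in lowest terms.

-828/97

a_0 = -9: -9/1
a_1 = 2: -17/2
a_2 = 6: -111/13
a_3 = 2: -239/28
a_4 = 3: -828/97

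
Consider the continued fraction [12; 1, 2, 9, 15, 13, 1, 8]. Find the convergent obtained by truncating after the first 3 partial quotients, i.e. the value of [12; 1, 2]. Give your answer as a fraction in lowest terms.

38/3

Build up convergents one term at a time:
a_0 = 12: 12/1
a_1 = 1: 13/1
a_2 = 2: 38/3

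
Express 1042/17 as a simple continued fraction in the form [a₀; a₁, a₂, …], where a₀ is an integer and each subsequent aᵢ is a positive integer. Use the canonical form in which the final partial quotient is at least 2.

Run the Euclidean algorithm, recording each quotient:
1042 ÷ 17 → quotient 61, remainder 5
17 ÷ 5 → quotient 3, remainder 2
5 ÷ 2 → quotient 2, remainder 1
2 ÷ 1 → quotient 2, remainder 0

[61; 3, 2, 2]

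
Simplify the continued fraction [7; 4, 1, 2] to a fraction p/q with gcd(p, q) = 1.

Build up convergents one term at a time:
a_0 = 7: 7/1
a_1 = 4: 29/4
a_2 = 1: 36/5
a_3 = 2: 101/14

101/14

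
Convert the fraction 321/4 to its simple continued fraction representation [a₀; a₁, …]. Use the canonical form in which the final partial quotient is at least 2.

Run the Euclidean algorithm, recording each quotient:
321 ÷ 4 → quotient 80, remainder 1
4 ÷ 1 → quotient 4, remainder 0

[80; 4]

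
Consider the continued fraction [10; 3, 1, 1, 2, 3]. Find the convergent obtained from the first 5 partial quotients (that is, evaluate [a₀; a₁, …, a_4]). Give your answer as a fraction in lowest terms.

Start with 2.
1 + 1/(2/1) = 1 + 1/2 = 3/2
1 + 1/(3/2) = 1 + 2/3 = 5/3
3 + 1/(5/3) = 3 + 3/5 = 18/5
10 + 1/(18/5) = 10 + 5/18 = 185/18

185/18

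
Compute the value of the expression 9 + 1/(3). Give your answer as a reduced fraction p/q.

Start with 3.
9 + 1/(3/1) = 9 + 1/3 = 28/3

28/3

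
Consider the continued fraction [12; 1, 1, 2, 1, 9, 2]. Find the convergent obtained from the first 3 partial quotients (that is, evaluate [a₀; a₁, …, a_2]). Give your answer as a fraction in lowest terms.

Collapse the nested fraction from the inside out:
Start with 1.
1 + 1/(1/1) = 1 + 1/1 = 2/1
12 + 1/(2/1) = 12 + 1/2 = 25/2

25/2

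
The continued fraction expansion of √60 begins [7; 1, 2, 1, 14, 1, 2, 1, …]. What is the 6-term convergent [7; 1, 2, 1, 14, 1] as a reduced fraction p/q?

a_0 = 7: 7/1
a_1 = 1: 8/1
a_2 = 2: 23/3
a_3 = 1: 31/4
a_4 = 14: 457/59
a_5 = 1: 488/63

488/63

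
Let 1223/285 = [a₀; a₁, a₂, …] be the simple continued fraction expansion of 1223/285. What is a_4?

Apply division with remainder until the remainder is 0:
⌊1223/285⌋ = 4, remainder 83
⌊285/83⌋ = 3, remainder 36
⌊83/36⌋ = 2, remainder 11
⌊36/11⌋ = 3, remainder 3
⌊11/3⌋ = 3, remainder 2

3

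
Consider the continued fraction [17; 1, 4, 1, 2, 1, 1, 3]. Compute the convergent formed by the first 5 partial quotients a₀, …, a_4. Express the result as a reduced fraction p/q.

Start with 2.
1 + 1/(2/1) = 1 + 1/2 = 3/2
4 + 1/(3/2) = 4 + 2/3 = 14/3
1 + 1/(14/3) = 1 + 3/14 = 17/14
17 + 1/(17/14) = 17 + 14/17 = 303/17

303/17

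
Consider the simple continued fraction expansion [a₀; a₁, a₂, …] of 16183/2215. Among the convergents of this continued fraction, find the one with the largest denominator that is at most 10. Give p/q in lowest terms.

a_0 = 7: 7/1  (≤ bound)
a_1 = 3: 22/3  (≤ bound)
a_2 = 3: 73/10  (≤ bound)
a_3 = 1: 95/13  (> 10, stop)

73/10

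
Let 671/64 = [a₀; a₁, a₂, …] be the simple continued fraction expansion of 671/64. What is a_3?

2

⌊671/64⌋ = 10, remainder 31
⌊64/31⌋ = 2, remainder 2
⌊31/2⌋ = 15, remainder 1
⌊2/1⌋ = 2, remainder 0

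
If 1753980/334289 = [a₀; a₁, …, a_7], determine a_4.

1753980 ÷ 334289 → quotient 5, remainder 82535
334289 ÷ 82535 → quotient 4, remainder 4149
82535 ÷ 4149 → quotient 19, remainder 3704
4149 ÷ 3704 → quotient 1, remainder 445
3704 ÷ 445 → quotient 8, remainder 144

8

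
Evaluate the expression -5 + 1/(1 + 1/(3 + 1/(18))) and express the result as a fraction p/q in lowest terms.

-310/73

a_0 = -5: -5/1
a_1 = 1: -4/1
a_2 = 3: -17/4
a_3 = 18: -310/73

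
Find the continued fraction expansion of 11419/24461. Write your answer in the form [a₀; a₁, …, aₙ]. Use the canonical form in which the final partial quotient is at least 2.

[0; 2, 7, 27, 1, 57]

⌊11419/24461⌋ = 0, remainder 11419
⌊24461/11419⌋ = 2, remainder 1623
⌊11419/1623⌋ = 7, remainder 58
⌊1623/58⌋ = 27, remainder 57
⌊58/57⌋ = 1, remainder 1
⌊57/1⌋ = 57, remainder 0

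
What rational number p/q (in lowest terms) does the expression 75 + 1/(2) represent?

Work from the innermost term outward:
Start with 2.
75 + 1/(2/1) = 75 + 1/2 = 151/2

151/2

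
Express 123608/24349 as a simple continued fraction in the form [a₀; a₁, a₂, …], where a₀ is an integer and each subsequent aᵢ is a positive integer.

[5; 13, 14, 3, 43]

123608 ÷ 24349 → quotient 5, remainder 1863
24349 ÷ 1863 → quotient 13, remainder 130
1863 ÷ 130 → quotient 14, remainder 43
130 ÷ 43 → quotient 3, remainder 1
43 ÷ 1 → quotient 43, remainder 0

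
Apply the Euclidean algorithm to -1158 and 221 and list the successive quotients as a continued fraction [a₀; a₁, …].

[-6; 1, 3, 5, 1, 8]

Repeatedly divide and take the remainder:
-1158 ÷ 221 → quotient -6, remainder 168
221 ÷ 168 → quotient 1, remainder 53
168 ÷ 53 → quotient 3, remainder 9
53 ÷ 9 → quotient 5, remainder 8
9 ÷ 8 → quotient 1, remainder 1
8 ÷ 1 → quotient 8, remainder 0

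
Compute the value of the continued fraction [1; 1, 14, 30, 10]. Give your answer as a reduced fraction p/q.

8749/4525

a_0 = 1: 1/1
a_1 = 1: 2/1
a_2 = 14: 29/15
a_3 = 30: 872/451
a_4 = 10: 8749/4525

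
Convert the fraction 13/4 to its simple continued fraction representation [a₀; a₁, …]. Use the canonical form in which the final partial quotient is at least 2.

Run the Euclidean algorithm, recording each quotient:
⌊13/4⌋ = 3, remainder 1
⌊4/1⌋ = 4, remainder 0

[3; 4]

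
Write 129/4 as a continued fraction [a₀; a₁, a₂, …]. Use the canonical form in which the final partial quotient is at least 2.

[32; 4]

Repeatedly divide and take the remainder:
129 = 32·4 + 1, so a_0 = 32
4 = 4·1 + 0, so a_1 = 4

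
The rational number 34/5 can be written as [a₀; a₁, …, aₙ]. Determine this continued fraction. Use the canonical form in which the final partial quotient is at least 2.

[6; 1, 4]

Apply division with remainder until the remainder is 0:
34 = 6·5 + 4, so a_0 = 6
5 = 1·4 + 1, so a_1 = 1
4 = 4·1 + 0, so a_2 = 4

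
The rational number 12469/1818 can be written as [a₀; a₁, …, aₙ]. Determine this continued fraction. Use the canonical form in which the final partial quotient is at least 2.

12469 = 6·1818 + 1561, so a_0 = 6
1818 = 1·1561 + 257, so a_1 = 1
1561 = 6·257 + 19, so a_2 = 6
257 = 13·19 + 10, so a_3 = 13
19 = 1·10 + 9, so a_4 = 1
10 = 1·9 + 1, so a_5 = 1
9 = 9·1 + 0, so a_6 = 9

[6; 1, 6, 13, 1, 1, 9]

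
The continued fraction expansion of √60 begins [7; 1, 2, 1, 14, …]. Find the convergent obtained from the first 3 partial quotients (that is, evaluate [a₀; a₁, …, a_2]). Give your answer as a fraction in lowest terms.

Start with 2.
1 + 1/(2/1) = 1 + 1/2 = 3/2
7 + 1/(3/2) = 7 + 2/3 = 23/3

23/3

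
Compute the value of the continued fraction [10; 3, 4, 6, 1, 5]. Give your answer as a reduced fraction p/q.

5680/551

Build up convergents one term at a time:
a_0 = 10: 10/1
a_1 = 3: 31/3
a_2 = 4: 134/13
a_3 = 6: 835/81
a_4 = 1: 969/94
a_5 = 5: 5680/551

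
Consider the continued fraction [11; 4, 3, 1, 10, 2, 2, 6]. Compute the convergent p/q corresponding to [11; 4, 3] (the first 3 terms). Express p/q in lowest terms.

Start with 3.
4 + 1/(3/1) = 4 + 1/3 = 13/3
11 + 1/(13/3) = 11 + 3/13 = 146/13

146/13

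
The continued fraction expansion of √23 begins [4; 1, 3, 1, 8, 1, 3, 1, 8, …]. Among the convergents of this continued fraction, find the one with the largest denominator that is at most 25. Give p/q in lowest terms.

a_0 = 4: 4/1  (≤ bound)
a_1 = 1: 5/1  (≤ bound)
a_2 = 3: 19/4  (≤ bound)
a_3 = 1: 24/5  (≤ bound)
a_4 = 8: 211/44  (> 25, stop)

24/5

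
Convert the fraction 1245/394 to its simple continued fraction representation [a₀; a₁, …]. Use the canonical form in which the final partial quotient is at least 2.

[3; 6, 3, 1, 15]

1245 ÷ 394 → quotient 3, remainder 63
394 ÷ 63 → quotient 6, remainder 16
63 ÷ 16 → quotient 3, remainder 15
16 ÷ 15 → quotient 1, remainder 1
15 ÷ 1 → quotient 15, remainder 0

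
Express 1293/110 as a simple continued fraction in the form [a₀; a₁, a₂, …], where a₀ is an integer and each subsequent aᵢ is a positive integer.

Repeatedly divide and take the remainder:
1293 = 11·110 + 83, so a_0 = 11
110 = 1·83 + 27, so a_1 = 1
83 = 3·27 + 2, so a_2 = 3
27 = 13·2 + 1, so a_3 = 13
2 = 2·1 + 0, so a_4 = 2

[11; 1, 3, 13, 2]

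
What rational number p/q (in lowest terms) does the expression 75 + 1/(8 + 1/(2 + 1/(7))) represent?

9540/127

Collapse the nested fraction from the inside out:
Start with 7.
2 + 1/(7/1) = 2 + 1/7 = 15/7
8 + 1/(15/7) = 8 + 7/15 = 127/15
75 + 1/(127/15) = 75 + 15/127 = 9540/127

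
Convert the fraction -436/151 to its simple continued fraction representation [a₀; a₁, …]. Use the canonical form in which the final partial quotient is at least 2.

-436 = -3·151 + 17, so a_0 = -3
151 = 8·17 + 15, so a_1 = 8
17 = 1·15 + 2, so a_2 = 1
15 = 7·2 + 1, so a_3 = 7
2 = 2·1 + 0, so a_4 = 2

[-3; 8, 1, 7, 2]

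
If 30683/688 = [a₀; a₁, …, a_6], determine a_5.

1

30683 = 44·688 + 411, so a_0 = 44
688 = 1·411 + 277, so a_1 = 1
411 = 1·277 + 134, so a_2 = 1
277 = 2·134 + 9, so a_3 = 2
134 = 14·9 + 8, so a_4 = 14
9 = 1·8 + 1, so a_5 = 1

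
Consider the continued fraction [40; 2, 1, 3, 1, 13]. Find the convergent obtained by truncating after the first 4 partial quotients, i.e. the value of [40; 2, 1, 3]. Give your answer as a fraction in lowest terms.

444/11

Start with 3.
1 + 1/(3/1) = 1 + 1/3 = 4/3
2 + 1/(4/3) = 2 + 3/4 = 11/4
40 + 1/(11/4) = 40 + 4/11 = 444/11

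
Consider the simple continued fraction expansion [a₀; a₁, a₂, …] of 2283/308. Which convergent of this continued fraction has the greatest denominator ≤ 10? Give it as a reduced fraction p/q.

37/5

a_0 = 7: 7/1  (≤ bound)
a_1 = 2: 15/2  (≤ bound)
a_2 = 2: 37/5  (≤ bound)
a_3 = 2: 89/12  (> 10, stop)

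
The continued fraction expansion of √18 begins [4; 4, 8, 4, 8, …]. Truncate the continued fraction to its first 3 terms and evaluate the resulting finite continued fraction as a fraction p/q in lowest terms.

a_0 = 4: 4/1
a_1 = 4: 17/4
a_2 = 8: 140/33

140/33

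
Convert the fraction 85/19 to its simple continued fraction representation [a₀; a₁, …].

85 ÷ 19 → quotient 4, remainder 9
19 ÷ 9 → quotient 2, remainder 1
9 ÷ 1 → quotient 9, remainder 0

[4; 2, 9]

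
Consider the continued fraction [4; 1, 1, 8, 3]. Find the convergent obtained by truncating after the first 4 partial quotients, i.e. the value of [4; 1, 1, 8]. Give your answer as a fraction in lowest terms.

Start with 8.
1 + 1/(8/1) = 1 + 1/8 = 9/8
1 + 1/(9/8) = 1 + 8/9 = 17/9
4 + 1/(17/9) = 4 + 9/17 = 77/17

77/17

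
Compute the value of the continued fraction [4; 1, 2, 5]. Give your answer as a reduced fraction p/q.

Collapse the nested fraction from the inside out:
Start with 5.
2 + 1/(5/1) = 2 + 1/5 = 11/5
1 + 1/(11/5) = 1 + 5/11 = 16/11
4 + 1/(16/11) = 4 + 11/16 = 75/16

75/16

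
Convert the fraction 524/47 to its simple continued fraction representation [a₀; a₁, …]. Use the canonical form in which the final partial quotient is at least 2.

⌊524/47⌋ = 11, remainder 7
⌊47/7⌋ = 6, remainder 5
⌊7/5⌋ = 1, remainder 2
⌊5/2⌋ = 2, remainder 1
⌊2/1⌋ = 2, remainder 0

[11; 6, 1, 2, 2]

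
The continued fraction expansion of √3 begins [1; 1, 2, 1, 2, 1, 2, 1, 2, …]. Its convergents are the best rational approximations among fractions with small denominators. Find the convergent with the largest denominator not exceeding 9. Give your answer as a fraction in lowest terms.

7/4

List convergents until the denominator exceeds the bound:
a_0 = 1: 1/1  (≤ bound)
a_1 = 1: 2/1  (≤ bound)
a_2 = 2: 5/3  (≤ bound)
a_3 = 1: 7/4  (≤ bound)
a_4 = 2: 19/11  (> 9, stop)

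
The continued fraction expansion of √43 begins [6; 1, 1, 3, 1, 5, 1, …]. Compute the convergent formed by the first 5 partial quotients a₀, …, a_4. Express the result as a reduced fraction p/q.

59/9

Build up convergents one term at a time:
a_0 = 6: 6/1
a_1 = 1: 7/1
a_2 = 1: 13/2
a_3 = 3: 46/7
a_4 = 1: 59/9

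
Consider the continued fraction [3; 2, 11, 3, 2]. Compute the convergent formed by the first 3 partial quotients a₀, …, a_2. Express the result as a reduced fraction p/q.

Start with 11.
2 + 1/(11/1) = 2 + 1/11 = 23/11
3 + 1/(23/11) = 3 + 11/23 = 80/23

80/23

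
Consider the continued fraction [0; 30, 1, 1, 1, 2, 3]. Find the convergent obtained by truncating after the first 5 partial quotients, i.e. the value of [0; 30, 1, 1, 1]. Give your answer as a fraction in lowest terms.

3/92

Work from the innermost term outward:
Start with 1.
1 + 1/(1/1) = 1 + 1/1 = 2/1
1 + 1/(2/1) = 1 + 1/2 = 3/2
30 + 1/(3/2) = 30 + 2/3 = 92/3
0 + 1/(92/3) = 0 + 3/92 = 3/92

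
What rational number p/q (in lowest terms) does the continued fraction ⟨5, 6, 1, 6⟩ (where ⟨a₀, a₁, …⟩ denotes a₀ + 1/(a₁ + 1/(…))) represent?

Start with 6.
1 + 1/(6/1) = 1 + 1/6 = 7/6
6 + 1/(7/6) = 6 + 6/7 = 48/7
5 + 1/(48/7) = 5 + 7/48 = 247/48

247/48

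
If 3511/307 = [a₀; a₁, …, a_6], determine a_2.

⌊3511/307⌋ = 11, remainder 134
⌊307/134⌋ = 2, remainder 39
⌊134/39⌋ = 3, remainder 17

3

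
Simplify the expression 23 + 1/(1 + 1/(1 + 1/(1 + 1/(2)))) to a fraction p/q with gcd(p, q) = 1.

189/8

Start with 2.
1 + 1/(2/1) = 1 + 1/2 = 3/2
1 + 1/(3/2) = 1 + 2/3 = 5/3
1 + 1/(5/3) = 1 + 3/5 = 8/5
23 + 1/(8/5) = 23 + 5/8 = 189/8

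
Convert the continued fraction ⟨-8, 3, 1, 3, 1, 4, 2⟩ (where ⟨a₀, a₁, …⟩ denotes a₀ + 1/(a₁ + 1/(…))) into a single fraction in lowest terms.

Compute successive convergents:
a_0 = -8: -8/1
a_1 = 3: -23/3
a_2 = 1: -31/4
a_3 = 3: -116/15
a_4 = 1: -147/19
a_5 = 4: -704/91
a_6 = 2: -1555/201

-1555/201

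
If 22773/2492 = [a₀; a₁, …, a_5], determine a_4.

⌊22773/2492⌋ = 9, remainder 345
⌊2492/345⌋ = 7, remainder 77
⌊345/77⌋ = 4, remainder 37
⌊77/37⌋ = 2, remainder 3
⌊37/3⌋ = 12, remainder 1

12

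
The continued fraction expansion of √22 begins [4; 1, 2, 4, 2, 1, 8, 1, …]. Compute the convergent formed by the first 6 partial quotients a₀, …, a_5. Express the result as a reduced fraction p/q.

Build up convergents one term at a time:
a_0 = 4: 4/1
a_1 = 1: 5/1
a_2 = 2: 14/3
a_3 = 4: 61/13
a_4 = 2: 136/29
a_5 = 1: 197/42

197/42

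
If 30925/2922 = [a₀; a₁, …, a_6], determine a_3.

2

⌊30925/2922⌋ = 10, remainder 1705
⌊2922/1705⌋ = 1, remainder 1217
⌊1705/1217⌋ = 1, remainder 488
⌊1217/488⌋ = 2, remainder 241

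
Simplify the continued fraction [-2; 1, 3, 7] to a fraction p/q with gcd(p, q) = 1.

Collapse the nested fraction from the inside out:
Start with 7.
3 + 1/(7/1) = 3 + 1/7 = 22/7
1 + 1/(22/7) = 1 + 7/22 = 29/22
-2 + 1/(29/22) = -2 + 22/29 = -36/29

-36/29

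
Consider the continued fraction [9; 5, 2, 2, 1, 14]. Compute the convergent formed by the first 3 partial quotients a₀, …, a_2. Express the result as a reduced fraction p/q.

a_0 = 9: 9/1
a_1 = 5: 46/5
a_2 = 2: 101/11

101/11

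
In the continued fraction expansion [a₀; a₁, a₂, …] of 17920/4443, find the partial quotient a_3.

17920 ÷ 4443 → quotient 4, remainder 148
4443 ÷ 148 → quotient 30, remainder 3
148 ÷ 3 → quotient 49, remainder 1
3 ÷ 1 → quotient 3, remainder 0

3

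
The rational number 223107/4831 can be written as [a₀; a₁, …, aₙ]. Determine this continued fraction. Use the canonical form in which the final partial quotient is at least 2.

[46; 5, 2, 14, 1, 2, 4, 2]

Run the Euclidean algorithm, recording each quotient:
⌊223107/4831⌋ = 46, remainder 881
⌊4831/881⌋ = 5, remainder 426
⌊881/426⌋ = 2, remainder 29
⌊426/29⌋ = 14, remainder 20
⌊29/20⌋ = 1, remainder 9
⌊20/9⌋ = 2, remainder 2
⌊9/2⌋ = 4, remainder 1
⌊2/1⌋ = 2, remainder 0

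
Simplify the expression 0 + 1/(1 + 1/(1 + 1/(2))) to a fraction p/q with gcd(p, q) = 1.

3/5

a_0 = 0: 0/1
a_1 = 1: 1/1
a_2 = 1: 1/2
a_3 = 2: 3/5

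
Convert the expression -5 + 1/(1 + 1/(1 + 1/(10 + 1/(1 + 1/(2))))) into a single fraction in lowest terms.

Start with 2.
1 + 1/(2/1) = 1 + 1/2 = 3/2
10 + 1/(3/2) = 10 + 2/3 = 32/3
1 + 1/(32/3) = 1 + 3/32 = 35/32
1 + 1/(35/32) = 1 + 32/35 = 67/35
-5 + 1/(67/35) = -5 + 35/67 = -300/67

-300/67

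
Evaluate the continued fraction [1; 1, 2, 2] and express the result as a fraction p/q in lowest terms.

a_0 = 1: 1/1
a_1 = 1: 2/1
a_2 = 2: 5/3
a_3 = 2: 12/7

12/7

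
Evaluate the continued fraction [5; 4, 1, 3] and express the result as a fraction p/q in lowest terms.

99/19

Work from the innermost term outward:
Start with 3.
1 + 1/(3/1) = 1 + 1/3 = 4/3
4 + 1/(4/3) = 4 + 3/4 = 19/4
5 + 1/(19/4) = 5 + 4/19 = 99/19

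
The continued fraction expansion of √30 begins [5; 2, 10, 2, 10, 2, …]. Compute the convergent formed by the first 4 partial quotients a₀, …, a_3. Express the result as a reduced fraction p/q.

a_0 = 5: 5/1
a_1 = 2: 11/2
a_2 = 10: 115/21
a_3 = 2: 241/44

241/44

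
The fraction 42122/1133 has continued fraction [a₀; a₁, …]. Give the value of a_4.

1

42122 ÷ 1133 → quotient 37, remainder 201
1133 ÷ 201 → quotient 5, remainder 128
201 ÷ 128 → quotient 1, remainder 73
128 ÷ 73 → quotient 1, remainder 55
73 ÷ 55 → quotient 1, remainder 18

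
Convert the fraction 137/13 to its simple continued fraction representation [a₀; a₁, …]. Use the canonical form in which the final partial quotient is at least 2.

137 = 10·13 + 7, so a_0 = 10
13 = 1·7 + 6, so a_1 = 1
7 = 1·6 + 1, so a_2 = 1
6 = 6·1 + 0, so a_3 = 6

[10; 1, 1, 6]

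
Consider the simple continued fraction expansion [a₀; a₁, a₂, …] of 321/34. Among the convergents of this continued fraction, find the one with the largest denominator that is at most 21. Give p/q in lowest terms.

85/9

a_0 = 9: 9/1  (≤ bound)
a_1 = 2: 19/2  (≤ bound)
a_2 = 3: 66/7  (≤ bound)
a_3 = 1: 85/9  (≤ bound)
a_4 = 3: 321/34  (> 21, stop)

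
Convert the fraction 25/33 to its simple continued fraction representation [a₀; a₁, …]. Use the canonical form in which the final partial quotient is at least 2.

⌊25/33⌋ = 0, remainder 25
⌊33/25⌋ = 1, remainder 8
⌊25/8⌋ = 3, remainder 1
⌊8/1⌋ = 8, remainder 0

[0; 1, 3, 8]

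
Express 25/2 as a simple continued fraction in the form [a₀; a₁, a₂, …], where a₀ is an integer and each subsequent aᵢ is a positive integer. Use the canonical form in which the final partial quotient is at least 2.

⌊25/2⌋ = 12, remainder 1
⌊2/1⌋ = 2, remainder 0

[12; 2]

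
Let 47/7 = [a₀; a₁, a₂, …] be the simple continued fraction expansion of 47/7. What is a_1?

47 ÷ 7 → quotient 6, remainder 5
7 ÷ 5 → quotient 1, remainder 2

1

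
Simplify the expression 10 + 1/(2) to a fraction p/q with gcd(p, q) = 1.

21/2

Build up convergents one term at a time:
a_0 = 10: 10/1
a_1 = 2: 21/2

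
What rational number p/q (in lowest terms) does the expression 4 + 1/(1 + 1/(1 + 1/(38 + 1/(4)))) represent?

Starting at the tail and folding back:
Start with 4.
38 + 1/(4/1) = 38 + 1/4 = 153/4
1 + 1/(153/4) = 1 + 4/153 = 157/153
1 + 1/(157/153) = 1 + 153/157 = 310/157
4 + 1/(310/157) = 4 + 157/310 = 1397/310

1397/310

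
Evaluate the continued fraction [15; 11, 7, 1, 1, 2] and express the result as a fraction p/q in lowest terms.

6383/423

Starting at the tail and folding back:
Start with 2.
1 + 1/(2/1) = 1 + 1/2 = 3/2
1 + 1/(3/2) = 1 + 2/3 = 5/3
7 + 1/(5/3) = 7 + 3/5 = 38/5
11 + 1/(38/5) = 11 + 5/38 = 423/38
15 + 1/(423/38) = 15 + 38/423 = 6383/423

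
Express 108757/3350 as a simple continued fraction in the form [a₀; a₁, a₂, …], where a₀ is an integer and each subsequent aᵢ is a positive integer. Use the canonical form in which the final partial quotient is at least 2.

108757 = 32·3350 + 1557, so a_0 = 32
3350 = 2·1557 + 236, so a_1 = 2
1557 = 6·236 + 141, so a_2 = 6
236 = 1·141 + 95, so a_3 = 1
141 = 1·95 + 46, so a_4 = 1
95 = 2·46 + 3, so a_5 = 2
46 = 15·3 + 1, so a_6 = 15
3 = 3·1 + 0, so a_7 = 3

[32; 2, 6, 1, 1, 2, 15, 3]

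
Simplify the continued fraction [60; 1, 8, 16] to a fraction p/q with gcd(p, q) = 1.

Compute successive convergents:
a_0 = 60: 60/1
a_1 = 1: 61/1
a_2 = 8: 548/9
a_3 = 16: 8829/145

8829/145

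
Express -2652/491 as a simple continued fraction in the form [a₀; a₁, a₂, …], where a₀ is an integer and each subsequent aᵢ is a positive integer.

[-6; 1, 1, 2, 32, 3]

-2652 = -6·491 + 294, so a_0 = -6
491 = 1·294 + 197, so a_1 = 1
294 = 1·197 + 97, so a_2 = 1
197 = 2·97 + 3, so a_3 = 2
97 = 32·3 + 1, so a_4 = 32
3 = 3·1 + 0, so a_5 = 3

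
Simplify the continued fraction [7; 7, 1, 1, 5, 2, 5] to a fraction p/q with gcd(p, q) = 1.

Use the convergent recurrence hₖ = aₖ·hₖ₋₁ + hₖ₋₂ (and likewise for the denominators kₖ):
a_0 = 7: 7/1
a_1 = 7: 50/7
a_2 = 1: 57/8
a_3 = 1: 107/15
a_4 = 5: 592/83
a_5 = 2: 1291/181
a_6 = 5: 7047/988

7047/988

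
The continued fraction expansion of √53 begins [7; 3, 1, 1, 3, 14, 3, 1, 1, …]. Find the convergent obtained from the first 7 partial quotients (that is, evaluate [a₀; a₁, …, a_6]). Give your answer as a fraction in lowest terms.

7979/1096

Compute successive convergents:
a_0 = 7: 7/1
a_1 = 3: 22/3
a_2 = 1: 29/4
a_3 = 1: 51/7
a_4 = 3: 182/25
a_5 = 14: 2599/357
a_6 = 3: 7979/1096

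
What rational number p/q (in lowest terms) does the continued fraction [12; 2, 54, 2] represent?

2749/220

Collapse the nested fraction from the inside out:
Start with 2.
54 + 1/(2/1) = 54 + 1/2 = 109/2
2 + 1/(109/2) = 2 + 2/109 = 220/109
12 + 1/(220/109) = 12 + 109/220 = 2749/220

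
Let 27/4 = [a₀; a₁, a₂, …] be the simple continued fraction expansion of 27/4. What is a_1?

1

Run the Euclidean algorithm, recording each quotient:
27 ÷ 4 → quotient 6, remainder 3
4 ÷ 3 → quotient 1, remainder 1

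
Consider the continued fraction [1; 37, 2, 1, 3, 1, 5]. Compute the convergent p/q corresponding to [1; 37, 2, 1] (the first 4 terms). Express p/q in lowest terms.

Start with 1.
2 + 1/(1/1) = 2 + 1/1 = 3/1
37 + 1/(3/1) = 37 + 1/3 = 112/3
1 + 1/(112/3) = 1 + 3/112 = 115/112

115/112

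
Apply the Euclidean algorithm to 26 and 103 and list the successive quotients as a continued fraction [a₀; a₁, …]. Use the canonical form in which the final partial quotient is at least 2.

[0; 3, 1, 25]

26 ÷ 103 → quotient 0, remainder 26
103 ÷ 26 → quotient 3, remainder 25
26 ÷ 25 → quotient 1, remainder 1
25 ÷ 1 → quotient 25, remainder 0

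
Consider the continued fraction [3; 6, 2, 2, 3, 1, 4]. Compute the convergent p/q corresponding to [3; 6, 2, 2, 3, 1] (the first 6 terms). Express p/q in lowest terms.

Build up convergents one term at a time:
a_0 = 3: 3/1
a_1 = 6: 19/6
a_2 = 2: 41/13
a_3 = 2: 101/32
a_4 = 3: 344/109
a_5 = 1: 445/141

445/141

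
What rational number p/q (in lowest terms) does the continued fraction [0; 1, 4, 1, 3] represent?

Starting at the tail and folding back:
Start with 3.
1 + 1/(3/1) = 1 + 1/3 = 4/3
4 + 1/(4/3) = 4 + 3/4 = 19/4
1 + 1/(19/4) = 1 + 4/19 = 23/19
0 + 1/(23/19) = 0 + 19/23 = 19/23

19/23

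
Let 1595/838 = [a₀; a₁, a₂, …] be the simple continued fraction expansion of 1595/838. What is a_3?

Run the Euclidean algorithm, recording each quotient:
1595 ÷ 838 → quotient 1, remainder 757
838 ÷ 757 → quotient 1, remainder 81
757 ÷ 81 → quotient 9, remainder 28
81 ÷ 28 → quotient 2, remainder 25

2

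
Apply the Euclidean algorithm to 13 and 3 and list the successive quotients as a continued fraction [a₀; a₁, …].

13 ÷ 3 → quotient 4, remainder 1
3 ÷ 1 → quotient 3, remainder 0

[4; 3]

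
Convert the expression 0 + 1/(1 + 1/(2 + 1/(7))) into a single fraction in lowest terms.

a_0 = 0: 0/1
a_1 = 1: 1/1
a_2 = 2: 2/3
a_3 = 7: 15/22

15/22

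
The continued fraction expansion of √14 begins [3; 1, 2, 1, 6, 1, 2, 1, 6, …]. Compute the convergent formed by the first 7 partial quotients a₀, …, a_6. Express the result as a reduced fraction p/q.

Compute successive convergents:
a_0 = 3: 3/1
a_1 = 1: 4/1
a_2 = 2: 11/3
a_3 = 1: 15/4
a_4 = 6: 101/27
a_5 = 1: 116/31
a_6 = 2: 333/89

333/89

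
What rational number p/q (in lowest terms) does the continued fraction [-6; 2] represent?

-11/2

a_0 = -6: -6/1
a_1 = 2: -11/2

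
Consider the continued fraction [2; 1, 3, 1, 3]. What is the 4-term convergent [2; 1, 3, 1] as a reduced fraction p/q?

Start with 1.
3 + 1/(1/1) = 3 + 1/1 = 4/1
1 + 1/(4/1) = 1 + 1/4 = 5/4
2 + 1/(5/4) = 2 + 4/5 = 14/5

14/5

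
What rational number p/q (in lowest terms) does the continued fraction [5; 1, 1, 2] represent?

Use the convergent recurrence hₖ = aₖ·hₖ₋₁ + hₖ₋₂ (and likewise for the denominators kₖ):
a_0 = 5: 5/1
a_1 = 1: 6/1
a_2 = 1: 11/2
a_3 = 2: 28/5

28/5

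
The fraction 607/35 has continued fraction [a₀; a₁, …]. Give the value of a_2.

1

⌊607/35⌋ = 17, remainder 12
⌊35/12⌋ = 2, remainder 11
⌊12/11⌋ = 1, remainder 1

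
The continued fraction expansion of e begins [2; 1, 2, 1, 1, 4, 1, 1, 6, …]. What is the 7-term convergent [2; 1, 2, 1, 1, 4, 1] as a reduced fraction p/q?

106/39

a_0 = 2: 2/1
a_1 = 1: 3/1
a_2 = 2: 8/3
a_3 = 1: 11/4
a_4 = 1: 19/7
a_5 = 4: 87/32
a_6 = 1: 106/39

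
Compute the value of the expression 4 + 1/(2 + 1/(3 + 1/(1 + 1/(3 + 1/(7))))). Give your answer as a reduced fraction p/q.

a_0 = 4: 4/1
a_1 = 2: 9/2
a_2 = 3: 31/7
a_3 = 1: 40/9
a_4 = 3: 151/34
a_5 = 7: 1097/247

1097/247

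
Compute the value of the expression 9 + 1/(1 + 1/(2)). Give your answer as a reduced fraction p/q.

29/3

Collapse the nested fraction from the inside out:
Start with 2.
1 + 1/(2/1) = 1 + 1/2 = 3/2
9 + 1/(3/2) = 9 + 2/3 = 29/3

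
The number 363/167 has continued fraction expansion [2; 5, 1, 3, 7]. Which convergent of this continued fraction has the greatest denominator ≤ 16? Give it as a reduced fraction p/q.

List convergents until the denominator exceeds the bound:
a_0 = 2: 2/1  (≤ bound)
a_1 = 5: 11/5  (≤ bound)
a_2 = 1: 13/6  (≤ bound)
a_3 = 3: 50/23  (> 16, stop)

13/6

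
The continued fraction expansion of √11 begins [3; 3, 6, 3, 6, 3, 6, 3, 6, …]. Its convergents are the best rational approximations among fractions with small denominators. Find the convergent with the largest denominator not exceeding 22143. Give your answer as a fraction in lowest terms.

25077/7561

a_0 = 3: 3/1  (≤ bound)
a_1 = 3: 10/3  (≤ bound)
a_2 = 6: 63/19  (≤ bound)
a_3 = 3: 199/60  (≤ bound)
a_4 = 6: 1257/379  (≤ bound)
a_5 = 3: 3970/1197  (≤ bound)
a_6 = 6: 25077/7561  (≤ bound)
a_7 = 3: 79201/23880  (> 22143, stop)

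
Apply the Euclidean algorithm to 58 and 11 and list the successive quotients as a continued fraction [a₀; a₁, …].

Apply division with remainder until the remainder is 0:
⌊58/11⌋ = 5, remainder 3
⌊11/3⌋ = 3, remainder 2
⌊3/2⌋ = 1, remainder 1
⌊2/1⌋ = 2, remainder 0

[5; 3, 1, 2]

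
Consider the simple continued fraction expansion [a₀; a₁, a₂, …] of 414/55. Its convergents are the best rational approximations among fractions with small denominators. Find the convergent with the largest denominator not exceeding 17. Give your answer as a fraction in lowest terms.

List convergents until the denominator exceeds the bound:
a_0 = 7: 7/1  (≤ bound)
a_1 = 1: 8/1  (≤ bound)
a_2 = 1: 15/2  (≤ bound)
a_3 = 8: 128/17  (≤ bound)
a_4 = 1: 143/19  (> 17, stop)

128/17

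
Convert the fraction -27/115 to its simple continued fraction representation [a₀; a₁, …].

[-1; 1, 3, 3, 1, 6]

⌊-27/115⌋ = -1, remainder 88
⌊115/88⌋ = 1, remainder 27
⌊88/27⌋ = 3, remainder 7
⌊27/7⌋ = 3, remainder 6
⌊7/6⌋ = 1, remainder 1
⌊6/1⌋ = 6, remainder 0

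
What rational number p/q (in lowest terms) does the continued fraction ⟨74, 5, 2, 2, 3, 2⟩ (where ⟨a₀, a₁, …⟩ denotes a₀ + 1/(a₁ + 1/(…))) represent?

a_0 = 74: 74/1
a_1 = 5: 371/5
a_2 = 2: 816/11
a_3 = 2: 2003/27
a_4 = 3: 6825/92
a_5 = 2: 15653/211

15653/211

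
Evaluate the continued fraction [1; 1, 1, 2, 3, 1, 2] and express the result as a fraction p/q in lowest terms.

97/61

Use the convergent recurrence hₖ = aₖ·hₖ₋₁ + hₖ₋₂ (and likewise for the denominators kₖ):
a_0 = 1: 1/1
a_1 = 1: 2/1
a_2 = 1: 3/2
a_3 = 2: 8/5
a_4 = 3: 27/17
a_5 = 1: 35/22
a_6 = 2: 97/61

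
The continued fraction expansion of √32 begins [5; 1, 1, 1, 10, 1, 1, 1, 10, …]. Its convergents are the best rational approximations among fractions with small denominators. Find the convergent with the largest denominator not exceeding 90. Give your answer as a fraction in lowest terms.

379/67

a_0 = 5: 5/1  (≤ bound)
a_1 = 1: 6/1  (≤ bound)
a_2 = 1: 11/2  (≤ bound)
a_3 = 1: 17/3  (≤ bound)
a_4 = 10: 181/32  (≤ bound)
a_5 = 1: 198/35  (≤ bound)
a_6 = 1: 379/67  (≤ bound)
a_7 = 1: 577/102  (> 90, stop)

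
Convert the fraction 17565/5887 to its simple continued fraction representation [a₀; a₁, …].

[2; 1, 60, 3, 10, 3]

17565 ÷ 5887 → quotient 2, remainder 5791
5887 ÷ 5791 → quotient 1, remainder 96
5791 ÷ 96 → quotient 60, remainder 31
96 ÷ 31 → quotient 3, remainder 3
31 ÷ 3 → quotient 10, remainder 1
3 ÷ 1 → quotient 3, remainder 0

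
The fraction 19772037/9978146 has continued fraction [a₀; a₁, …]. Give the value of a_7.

Run the Euclidean algorithm, recording each quotient:
19772037 ÷ 9978146 → quotient 1, remainder 9793891
9978146 ÷ 9793891 → quotient 1, remainder 184255
9793891 ÷ 184255 → quotient 53, remainder 28376
184255 ÷ 28376 → quotient 6, remainder 13999
28376 ÷ 13999 → quotient 2, remainder 378
13999 ÷ 378 → quotient 37, remainder 13
378 ÷ 13 → quotient 29, remainder 1
13 ÷ 1 → quotient 13, remainder 0

13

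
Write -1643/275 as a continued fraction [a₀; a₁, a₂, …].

Apply division with remainder until the remainder is 0:
-1643 = -6·275 + 7, so a_0 = -6
275 = 39·7 + 2, so a_1 = 39
7 = 3·2 + 1, so a_2 = 3
2 = 2·1 + 0, so a_3 = 2

[-6; 39, 3, 2]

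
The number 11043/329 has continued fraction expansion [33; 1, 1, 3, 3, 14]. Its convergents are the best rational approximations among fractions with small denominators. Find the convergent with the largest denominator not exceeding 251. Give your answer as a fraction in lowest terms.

a_0 = 33: 33/1  (≤ bound)
a_1 = 1: 34/1  (≤ bound)
a_2 = 1: 67/2  (≤ bound)
a_3 = 3: 235/7  (≤ bound)
a_4 = 3: 772/23  (≤ bound)
a_5 = 14: 11043/329  (> 251, stop)

772/23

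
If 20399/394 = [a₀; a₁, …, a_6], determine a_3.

2

20399 = 51·394 + 305, so a_0 = 51
394 = 1·305 + 89, so a_1 = 1
305 = 3·89 + 38, so a_2 = 3
89 = 2·38 + 13, so a_3 = 2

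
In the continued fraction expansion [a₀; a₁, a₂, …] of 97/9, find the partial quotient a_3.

97 ÷ 9 → quotient 10, remainder 7
9 ÷ 7 → quotient 1, remainder 2
7 ÷ 2 → quotient 3, remainder 1
2 ÷ 1 → quotient 2, remainder 0

2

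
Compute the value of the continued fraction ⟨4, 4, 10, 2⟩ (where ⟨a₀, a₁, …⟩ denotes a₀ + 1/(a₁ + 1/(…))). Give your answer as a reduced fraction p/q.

Build up convergents one term at a time:
a_0 = 4: 4/1
a_1 = 4: 17/4
a_2 = 10: 174/41
a_3 = 2: 365/86

365/86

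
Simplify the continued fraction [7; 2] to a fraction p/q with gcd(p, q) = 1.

Collapse the nested fraction from the inside out:
Start with 2.
7 + 1/(2/1) = 7 + 1/2 = 15/2

15/2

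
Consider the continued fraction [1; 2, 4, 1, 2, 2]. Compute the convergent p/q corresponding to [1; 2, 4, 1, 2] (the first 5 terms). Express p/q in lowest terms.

45/31

Start with 2.
1 + 1/(2/1) = 1 + 1/2 = 3/2
4 + 1/(3/2) = 4 + 2/3 = 14/3
2 + 1/(14/3) = 2 + 3/14 = 31/14
1 + 1/(31/14) = 1 + 14/31 = 45/31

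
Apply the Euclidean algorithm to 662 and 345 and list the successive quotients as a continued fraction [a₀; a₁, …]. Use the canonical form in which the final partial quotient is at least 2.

⌊662/345⌋ = 1, remainder 317
⌊345/317⌋ = 1, remainder 28
⌊317/28⌋ = 11, remainder 9
⌊28/9⌋ = 3, remainder 1
⌊9/1⌋ = 9, remainder 0

[1; 1, 11, 3, 9]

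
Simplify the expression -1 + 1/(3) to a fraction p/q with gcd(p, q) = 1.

Start with 3.
-1 + 1/(3/1) = -1 + 1/3 = -2/3

-2/3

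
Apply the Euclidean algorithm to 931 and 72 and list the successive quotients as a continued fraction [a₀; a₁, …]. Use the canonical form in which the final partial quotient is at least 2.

[12; 1, 13, 2, 2]

⌊931/72⌋ = 12, remainder 67
⌊72/67⌋ = 1, remainder 5
⌊67/5⌋ = 13, remainder 2
⌊5/2⌋ = 2, remainder 1
⌊2/1⌋ = 2, remainder 0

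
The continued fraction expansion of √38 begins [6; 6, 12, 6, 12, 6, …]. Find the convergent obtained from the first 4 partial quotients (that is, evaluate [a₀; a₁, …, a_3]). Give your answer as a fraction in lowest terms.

a_0 = 6: 6/1
a_1 = 6: 37/6
a_2 = 12: 450/73
a_3 = 6: 2737/444

2737/444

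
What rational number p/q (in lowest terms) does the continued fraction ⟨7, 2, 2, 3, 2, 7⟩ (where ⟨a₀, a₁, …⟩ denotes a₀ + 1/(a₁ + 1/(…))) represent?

2149/290

a_0 = 7: 7/1
a_1 = 2: 15/2
a_2 = 2: 37/5
a_3 = 3: 126/17
a_4 = 2: 289/39
a_5 = 7: 2149/290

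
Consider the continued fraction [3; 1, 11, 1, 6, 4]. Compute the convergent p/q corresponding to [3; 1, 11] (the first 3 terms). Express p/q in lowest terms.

47/12

Start with 11.
1 + 1/(11/1) = 1 + 1/11 = 12/11
3 + 1/(12/11) = 3 + 11/12 = 47/12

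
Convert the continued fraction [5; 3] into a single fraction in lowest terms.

Collapse the nested fraction from the inside out:
Start with 3.
5 + 1/(3/1) = 5 + 1/3 = 16/3

16/3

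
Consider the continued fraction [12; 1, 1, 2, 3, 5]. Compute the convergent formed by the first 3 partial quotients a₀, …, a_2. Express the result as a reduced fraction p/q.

Use the convergent recurrence hₖ = aₖ·hₖ₋₁ + hₖ₋₂ (and likewise for the denominators kₖ):
a_0 = 12: 12/1
a_1 = 1: 13/1
a_2 = 1: 25/2

25/2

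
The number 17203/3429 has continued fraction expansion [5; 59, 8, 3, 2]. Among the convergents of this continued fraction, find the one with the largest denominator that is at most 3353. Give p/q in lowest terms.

7415/1478

List convergents until the denominator exceeds the bound:
a_0 = 5: 5/1  (≤ bound)
a_1 = 59: 296/59  (≤ bound)
a_2 = 8: 2373/473  (≤ bound)
a_3 = 3: 7415/1478  (≤ bound)
a_4 = 2: 17203/3429  (> 3353, stop)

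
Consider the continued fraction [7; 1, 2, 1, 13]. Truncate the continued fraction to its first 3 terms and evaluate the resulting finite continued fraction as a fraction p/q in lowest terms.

Start with 2.
1 + 1/(2/1) = 1 + 1/2 = 3/2
7 + 1/(3/2) = 7 + 2/3 = 23/3

23/3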